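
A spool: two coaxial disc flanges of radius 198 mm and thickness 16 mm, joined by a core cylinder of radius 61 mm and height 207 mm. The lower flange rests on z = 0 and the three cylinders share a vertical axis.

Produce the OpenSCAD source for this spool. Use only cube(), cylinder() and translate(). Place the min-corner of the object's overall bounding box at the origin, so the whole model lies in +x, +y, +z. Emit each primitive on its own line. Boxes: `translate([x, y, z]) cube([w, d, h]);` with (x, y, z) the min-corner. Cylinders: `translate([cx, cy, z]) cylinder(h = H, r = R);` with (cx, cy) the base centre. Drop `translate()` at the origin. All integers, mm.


translate([198, 198, 0]) cylinder(h = 16, r = 198);
translate([198, 198, 16]) cylinder(h = 207, r = 61);
translate([198, 198, 223]) cylinder(h = 16, r = 198);


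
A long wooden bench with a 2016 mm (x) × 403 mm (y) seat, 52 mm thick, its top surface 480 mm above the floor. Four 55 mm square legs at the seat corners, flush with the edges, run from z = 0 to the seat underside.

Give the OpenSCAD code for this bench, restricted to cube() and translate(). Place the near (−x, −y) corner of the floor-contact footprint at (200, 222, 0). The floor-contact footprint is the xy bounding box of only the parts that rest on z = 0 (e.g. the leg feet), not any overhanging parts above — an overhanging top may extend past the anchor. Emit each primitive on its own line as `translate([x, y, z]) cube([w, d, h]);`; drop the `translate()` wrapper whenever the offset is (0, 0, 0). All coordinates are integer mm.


translate([200, 222, 428]) cube([2016, 403, 52]);
translate([200, 222, 0]) cube([55, 55, 428]);
translate([200, 570, 0]) cube([55, 55, 428]);
translate([2161, 222, 0]) cube([55, 55, 428]);
translate([2161, 570, 0]) cube([55, 55, 428]);


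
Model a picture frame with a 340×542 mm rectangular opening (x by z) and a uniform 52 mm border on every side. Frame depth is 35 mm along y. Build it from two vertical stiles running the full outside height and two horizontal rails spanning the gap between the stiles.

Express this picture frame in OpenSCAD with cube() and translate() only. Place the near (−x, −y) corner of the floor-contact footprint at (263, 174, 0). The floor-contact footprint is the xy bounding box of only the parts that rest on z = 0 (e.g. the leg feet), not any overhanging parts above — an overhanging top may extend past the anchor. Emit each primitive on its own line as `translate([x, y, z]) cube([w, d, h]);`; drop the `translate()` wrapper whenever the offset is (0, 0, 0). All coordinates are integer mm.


translate([263, 174, 0]) cube([52, 35, 646]);
translate([655, 174, 0]) cube([52, 35, 646]);
translate([315, 174, 0]) cube([340, 35, 52]);
translate([315, 174, 594]) cube([340, 35, 52]);


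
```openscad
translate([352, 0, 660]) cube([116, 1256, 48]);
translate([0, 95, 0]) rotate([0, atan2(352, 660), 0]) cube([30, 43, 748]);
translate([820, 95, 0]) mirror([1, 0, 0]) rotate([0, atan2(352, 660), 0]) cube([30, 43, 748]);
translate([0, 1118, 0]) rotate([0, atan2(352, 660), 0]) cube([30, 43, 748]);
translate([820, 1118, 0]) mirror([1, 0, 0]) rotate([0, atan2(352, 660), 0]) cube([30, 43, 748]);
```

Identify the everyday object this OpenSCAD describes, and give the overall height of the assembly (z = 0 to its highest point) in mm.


A sawhorse. The overall height is 708 mm.

A beam across two mirrored pairs of raked legs — a sawhorse. The beam's underside is at z = 660 (matching the legs' vertical rise in atan2(352, 660)) and the beam is 48 mm tall, so its top is at 660 + 48 = 708 mm. The raked legs top out at the beam's underside, so that is the highest point.


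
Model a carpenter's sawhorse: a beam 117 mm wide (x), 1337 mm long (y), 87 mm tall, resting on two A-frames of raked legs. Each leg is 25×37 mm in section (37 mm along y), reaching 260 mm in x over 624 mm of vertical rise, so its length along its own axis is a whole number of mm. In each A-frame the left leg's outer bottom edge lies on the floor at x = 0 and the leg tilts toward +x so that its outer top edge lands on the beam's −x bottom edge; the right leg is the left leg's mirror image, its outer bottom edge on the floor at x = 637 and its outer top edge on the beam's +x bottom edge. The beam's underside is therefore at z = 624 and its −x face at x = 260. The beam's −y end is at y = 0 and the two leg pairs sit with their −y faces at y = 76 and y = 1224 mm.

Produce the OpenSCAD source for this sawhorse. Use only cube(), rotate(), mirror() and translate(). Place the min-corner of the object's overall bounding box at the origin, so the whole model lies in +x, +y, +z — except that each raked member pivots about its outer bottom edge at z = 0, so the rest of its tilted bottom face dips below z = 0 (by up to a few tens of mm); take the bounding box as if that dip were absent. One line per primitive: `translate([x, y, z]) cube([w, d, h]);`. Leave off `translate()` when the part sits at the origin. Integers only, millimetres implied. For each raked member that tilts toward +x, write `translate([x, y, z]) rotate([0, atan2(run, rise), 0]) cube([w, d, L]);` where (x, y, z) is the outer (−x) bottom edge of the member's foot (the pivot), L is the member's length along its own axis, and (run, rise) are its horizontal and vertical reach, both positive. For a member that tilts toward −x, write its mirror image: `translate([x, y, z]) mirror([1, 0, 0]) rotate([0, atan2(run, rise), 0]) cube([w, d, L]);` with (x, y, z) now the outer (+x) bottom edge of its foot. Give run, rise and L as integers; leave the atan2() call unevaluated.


translate([260, 0, 624]) cube([117, 1337, 87]);
translate([0, 76, 0]) rotate([0, atan2(260, 624), 0]) cube([25, 37, 676]);
translate([637, 76, 0]) mirror([1, 0, 0]) rotate([0, atan2(260, 624), 0]) cube([25, 37, 676]);
translate([0, 1224, 0]) rotate([0, atan2(260, 624), 0]) cube([25, 37, 676]);
translate([637, 1224, 0]) mirror([1, 0, 0]) rotate([0, atan2(260, 624), 0]) cube([25, 37, 676]);


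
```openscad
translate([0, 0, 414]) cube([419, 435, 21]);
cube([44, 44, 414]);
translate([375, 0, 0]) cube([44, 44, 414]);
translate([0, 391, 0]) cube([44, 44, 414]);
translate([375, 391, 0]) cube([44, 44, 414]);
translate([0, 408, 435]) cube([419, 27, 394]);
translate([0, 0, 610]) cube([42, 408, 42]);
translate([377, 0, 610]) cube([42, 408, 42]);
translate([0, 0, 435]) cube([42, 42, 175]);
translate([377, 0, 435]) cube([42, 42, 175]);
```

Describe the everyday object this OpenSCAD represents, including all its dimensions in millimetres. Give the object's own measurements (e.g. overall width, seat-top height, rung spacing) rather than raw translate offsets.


A chair. The seat is a 419×435×21 mm slab with its top at z = 435 mm, on four 44×44 mm corner legs (flush with the seat edges, standing on z = 0). A flat backrest 27 mm thick, 394 mm tall, spans the full seat width and rises from the seat top along its +y edge, rear face flush with the rear of the seat. Two armrests of 42×42 mm section run along each side from the seat's front edge to the front of the backrest, top faces 217 mm above the seat top and outer faces flush with the seat's x-edges; a 42×42 mm post under the front of each armrest stands on the seat at the front corner.


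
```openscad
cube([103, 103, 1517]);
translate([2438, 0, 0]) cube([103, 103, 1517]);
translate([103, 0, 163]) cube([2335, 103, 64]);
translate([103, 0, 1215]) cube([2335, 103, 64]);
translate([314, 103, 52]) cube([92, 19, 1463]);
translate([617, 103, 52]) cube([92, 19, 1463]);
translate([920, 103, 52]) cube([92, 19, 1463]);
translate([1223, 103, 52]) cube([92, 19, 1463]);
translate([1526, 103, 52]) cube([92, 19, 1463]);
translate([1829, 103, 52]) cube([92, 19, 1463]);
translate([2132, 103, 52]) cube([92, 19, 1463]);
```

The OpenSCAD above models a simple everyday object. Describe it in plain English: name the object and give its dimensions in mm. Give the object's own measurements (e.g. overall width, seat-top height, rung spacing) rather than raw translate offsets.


A fence section. Two 103×103 mm posts, 1517 mm tall, stand on the floor with a clear span of 2335 mm between their inner faces. Two horizontal rails of 103×64 mm section span the gap between the posts with their undersides at z = 163 mm and z = 1215 mm, flush with the posts' −y face. 7 pickets, each 92 mm wide, 19 mm thick and 1463 mm tall, are fixed to the +y face of the rails with their bottoms at z = 52 mm, spaced across the span with a 211 mm gap after the −x post and between neighbouring pickets, with 214 mm left before the +x post.


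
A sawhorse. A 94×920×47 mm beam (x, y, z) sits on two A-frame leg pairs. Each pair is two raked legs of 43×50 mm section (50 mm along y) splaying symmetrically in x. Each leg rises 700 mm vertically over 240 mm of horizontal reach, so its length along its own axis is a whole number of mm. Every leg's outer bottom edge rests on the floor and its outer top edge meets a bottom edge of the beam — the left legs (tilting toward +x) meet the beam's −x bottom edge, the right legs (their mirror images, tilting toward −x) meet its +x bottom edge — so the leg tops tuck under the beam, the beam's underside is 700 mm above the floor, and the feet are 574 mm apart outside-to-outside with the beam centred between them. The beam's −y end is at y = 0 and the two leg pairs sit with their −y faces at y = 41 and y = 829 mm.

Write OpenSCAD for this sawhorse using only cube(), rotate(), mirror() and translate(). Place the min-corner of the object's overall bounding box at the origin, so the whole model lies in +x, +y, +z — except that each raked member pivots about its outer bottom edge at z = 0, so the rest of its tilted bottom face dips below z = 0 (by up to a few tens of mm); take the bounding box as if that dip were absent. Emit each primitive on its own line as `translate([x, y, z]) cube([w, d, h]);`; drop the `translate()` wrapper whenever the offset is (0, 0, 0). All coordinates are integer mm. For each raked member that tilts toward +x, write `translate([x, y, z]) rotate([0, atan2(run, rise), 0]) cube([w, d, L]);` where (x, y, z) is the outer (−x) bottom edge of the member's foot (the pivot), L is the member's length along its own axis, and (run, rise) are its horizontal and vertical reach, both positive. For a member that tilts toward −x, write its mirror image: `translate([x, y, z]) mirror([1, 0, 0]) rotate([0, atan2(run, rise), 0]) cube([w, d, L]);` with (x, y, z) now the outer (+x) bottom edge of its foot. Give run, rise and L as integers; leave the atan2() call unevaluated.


// leg length = √(240² + 700²) = 740
// right-leg outer foot x = 2·240 + 94 = 574
// beam min-corner = (240, 0, 700)
translate([240, 0, 700]) cube([94, 920, 47]);
translate([0, 41, 0]) rotate([0, atan2(240, 700), 0]) cube([43, 50, 740]);
translate([574, 41, 0]) mirror([1, 0, 0]) rotate([0, atan2(240, 700), 0]) cube([43, 50, 740]);
translate([0, 829, 0]) rotate([0, atan2(240, 700), 0]) cube([43, 50, 740]);
translate([574, 829, 0]) mirror([1, 0, 0]) rotate([0, atan2(240, 700), 0]) cube([43, 50, 740]);


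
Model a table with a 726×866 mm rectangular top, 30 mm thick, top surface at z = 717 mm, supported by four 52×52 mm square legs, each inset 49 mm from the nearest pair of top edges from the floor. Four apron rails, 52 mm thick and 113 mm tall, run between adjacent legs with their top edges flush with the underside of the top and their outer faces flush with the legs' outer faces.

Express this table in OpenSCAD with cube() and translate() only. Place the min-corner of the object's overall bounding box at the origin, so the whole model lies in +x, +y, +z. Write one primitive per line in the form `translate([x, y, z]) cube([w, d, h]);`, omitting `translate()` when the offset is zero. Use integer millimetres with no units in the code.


// leg_h = 717 - 30 = 687
// apron z = 687 - 113 = 574
translate([0, 0, 687]) cube([726, 866, 30]);
translate([49, 49, 0]) cube([52, 52, 687]);
translate([625, 49, 0]) cube([52, 52, 687]);
translate([49, 765, 0]) cube([52, 52, 687]);
translate([625, 765, 0]) cube([52, 52, 687]);
translate([101, 49, 574]) cube([524, 52, 113]);
translate([101, 765, 574]) cube([524, 52, 113]);
translate([49, 101, 574]) cube([52, 664, 113]);
translate([625, 101, 574]) cube([52, 664, 113]);


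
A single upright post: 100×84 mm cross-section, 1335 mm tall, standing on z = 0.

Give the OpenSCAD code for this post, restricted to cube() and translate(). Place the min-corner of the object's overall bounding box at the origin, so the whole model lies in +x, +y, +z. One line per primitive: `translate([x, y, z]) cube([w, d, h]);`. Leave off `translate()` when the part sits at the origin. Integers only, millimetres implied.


cube([100, 84, 1335]);


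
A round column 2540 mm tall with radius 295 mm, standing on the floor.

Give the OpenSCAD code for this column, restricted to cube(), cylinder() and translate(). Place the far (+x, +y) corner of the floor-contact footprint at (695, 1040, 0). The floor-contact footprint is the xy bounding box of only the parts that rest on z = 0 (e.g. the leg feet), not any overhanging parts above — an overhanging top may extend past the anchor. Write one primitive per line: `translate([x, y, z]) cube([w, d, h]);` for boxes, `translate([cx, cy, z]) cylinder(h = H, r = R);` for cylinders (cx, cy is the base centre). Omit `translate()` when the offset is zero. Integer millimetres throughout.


translate([400, 745, 0]) cylinder(h = 2540, r = 295);


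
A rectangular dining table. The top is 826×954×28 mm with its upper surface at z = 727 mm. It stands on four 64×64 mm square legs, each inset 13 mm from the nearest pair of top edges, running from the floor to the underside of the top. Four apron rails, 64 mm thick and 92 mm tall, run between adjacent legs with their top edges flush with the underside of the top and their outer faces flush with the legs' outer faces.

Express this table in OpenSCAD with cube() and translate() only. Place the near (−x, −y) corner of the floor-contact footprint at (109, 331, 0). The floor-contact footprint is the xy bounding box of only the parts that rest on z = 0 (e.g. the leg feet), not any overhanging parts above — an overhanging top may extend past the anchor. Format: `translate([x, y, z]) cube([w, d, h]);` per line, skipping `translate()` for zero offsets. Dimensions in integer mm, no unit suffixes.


// leg_h = 727 - 28 = 699
// apron z = 699 - 92 = 607
translate([96, 318, 699]) cube([826, 954, 28]);
translate([109, 331, 0]) cube([64, 64, 699]);
translate([845, 331, 0]) cube([64, 64, 699]);
translate([109, 1195, 0]) cube([64, 64, 699]);
translate([845, 1195, 0]) cube([64, 64, 699]);
translate([173, 331, 607]) cube([672, 64, 92]);
translate([173, 1195, 607]) cube([672, 64, 92]);
translate([109, 395, 607]) cube([64, 800, 92]);
translate([845, 395, 607]) cube([64, 800, 92]);


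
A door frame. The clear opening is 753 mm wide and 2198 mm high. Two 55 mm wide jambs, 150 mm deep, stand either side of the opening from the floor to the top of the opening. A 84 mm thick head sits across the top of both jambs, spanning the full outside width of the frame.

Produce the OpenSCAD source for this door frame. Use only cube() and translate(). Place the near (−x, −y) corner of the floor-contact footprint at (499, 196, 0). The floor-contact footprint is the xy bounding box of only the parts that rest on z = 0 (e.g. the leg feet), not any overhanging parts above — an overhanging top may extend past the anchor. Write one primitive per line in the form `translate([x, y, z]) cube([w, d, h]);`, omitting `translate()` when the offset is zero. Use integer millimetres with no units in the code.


translate([499, 196, 0]) cube([55, 150, 2198]);
translate([1307, 196, 0]) cube([55, 150, 2198]);
translate([499, 196, 2198]) cube([863, 150, 84]);


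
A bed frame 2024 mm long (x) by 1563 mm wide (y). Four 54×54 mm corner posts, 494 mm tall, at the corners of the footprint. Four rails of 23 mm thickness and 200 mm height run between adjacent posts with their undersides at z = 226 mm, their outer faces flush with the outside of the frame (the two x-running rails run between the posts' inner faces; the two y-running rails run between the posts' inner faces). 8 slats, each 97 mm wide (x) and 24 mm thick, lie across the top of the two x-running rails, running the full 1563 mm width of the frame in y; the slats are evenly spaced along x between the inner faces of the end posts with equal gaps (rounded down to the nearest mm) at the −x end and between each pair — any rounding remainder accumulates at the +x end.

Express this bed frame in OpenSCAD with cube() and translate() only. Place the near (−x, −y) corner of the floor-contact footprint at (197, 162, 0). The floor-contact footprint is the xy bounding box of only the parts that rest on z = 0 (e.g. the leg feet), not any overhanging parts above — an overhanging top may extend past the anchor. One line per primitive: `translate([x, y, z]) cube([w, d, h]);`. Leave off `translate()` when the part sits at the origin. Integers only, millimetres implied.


translate([197, 162, 0]) cube([54, 54, 494]);
translate([197, 1671, 0]) cube([54, 54, 494]);
translate([2167, 162, 0]) cube([54, 54, 494]);
translate([2167, 1671, 0]) cube([54, 54, 494]);
translate([251, 162, 226]) cube([1916, 23, 200]);
translate([251, 1702, 226]) cube([1916, 23, 200]);
translate([197, 216, 226]) cube([23, 1455, 200]);
translate([2198, 216, 226]) cube([23, 1455, 200]);
translate([377, 162, 426]) cube([97, 1563, 24]);
translate([600, 162, 426]) cube([97, 1563, 24]);
translate([823, 162, 426]) cube([97, 1563, 24]);
translate([1046, 162, 426]) cube([97, 1563, 24]);
translate([1269, 162, 426]) cube([97, 1563, 24]);
translate([1492, 162, 426]) cube([97, 1563, 24]);
translate([1715, 162, 426]) cube([97, 1563, 24]);
translate([1938, 162, 426]) cube([97, 1563, 24]);


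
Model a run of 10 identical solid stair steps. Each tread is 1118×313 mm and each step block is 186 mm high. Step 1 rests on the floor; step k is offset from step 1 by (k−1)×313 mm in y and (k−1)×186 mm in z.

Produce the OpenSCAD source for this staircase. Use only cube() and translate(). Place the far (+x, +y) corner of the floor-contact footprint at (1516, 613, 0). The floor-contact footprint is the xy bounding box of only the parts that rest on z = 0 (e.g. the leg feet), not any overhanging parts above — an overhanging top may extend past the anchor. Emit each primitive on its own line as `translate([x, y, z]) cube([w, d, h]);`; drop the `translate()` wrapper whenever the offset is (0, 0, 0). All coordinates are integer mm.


translate([398, 300, 0]) cube([1118, 313, 186]);
translate([398, 613, 186]) cube([1118, 313, 186]);
translate([398, 926, 372]) cube([1118, 313, 186]);
translate([398, 1239, 558]) cube([1118, 313, 186]);
translate([398, 1552, 744]) cube([1118, 313, 186]);
translate([398, 1865, 930]) cube([1118, 313, 186]);
translate([398, 2178, 1116]) cube([1118, 313, 186]);
translate([398, 2491, 1302]) cube([1118, 313, 186]);
translate([398, 2804, 1488]) cube([1118, 313, 186]);
translate([398, 3117, 1674]) cube([1118, 313, 186]);


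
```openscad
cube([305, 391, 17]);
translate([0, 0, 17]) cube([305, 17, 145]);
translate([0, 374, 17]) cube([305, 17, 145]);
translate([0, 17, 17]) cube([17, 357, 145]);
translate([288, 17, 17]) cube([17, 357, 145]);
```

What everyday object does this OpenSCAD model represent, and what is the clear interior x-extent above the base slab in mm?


An open box. The internal width is 271 mm.

A 305×391 base slab with four walls standing on it — an open box. The base is 305 mm wide and the walls are 17 mm thick, so the internal width is 305 − 2 × 17 = 271 mm.


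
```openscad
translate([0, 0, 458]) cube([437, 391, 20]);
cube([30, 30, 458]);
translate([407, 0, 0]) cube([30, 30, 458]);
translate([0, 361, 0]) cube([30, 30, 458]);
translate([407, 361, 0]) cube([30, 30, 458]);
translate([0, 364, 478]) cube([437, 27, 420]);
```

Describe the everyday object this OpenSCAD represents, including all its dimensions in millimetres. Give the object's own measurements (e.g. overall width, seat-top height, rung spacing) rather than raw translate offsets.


A chair. The seat is a 437×391×20 mm slab with its top at z = 478 mm, on four 30×30 mm corner legs (flush with the seat edges, standing on z = 0). A flat backrest 27 mm thick, 420 mm tall, spans the full seat width and rises from the seat top along its +y edge, rear face flush with the rear of the seat.


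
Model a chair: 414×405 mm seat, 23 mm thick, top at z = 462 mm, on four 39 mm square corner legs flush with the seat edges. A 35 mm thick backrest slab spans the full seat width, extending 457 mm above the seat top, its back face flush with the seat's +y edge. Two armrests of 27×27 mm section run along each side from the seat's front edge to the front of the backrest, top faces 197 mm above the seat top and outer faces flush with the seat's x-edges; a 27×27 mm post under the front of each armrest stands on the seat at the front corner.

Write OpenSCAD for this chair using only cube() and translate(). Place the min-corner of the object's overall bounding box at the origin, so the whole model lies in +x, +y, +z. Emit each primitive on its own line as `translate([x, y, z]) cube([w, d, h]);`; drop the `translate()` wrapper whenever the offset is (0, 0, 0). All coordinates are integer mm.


// leg_h = 462 - 23 = 439
// arm post h = 197 - 27 = 170
translate([0, 0, 439]) cube([414, 405, 23]);
cube([39, 39, 439]);
translate([375, 0, 0]) cube([39, 39, 439]);
translate([0, 366, 0]) cube([39, 39, 439]);
translate([375, 366, 0]) cube([39, 39, 439]);
translate([0, 370, 462]) cube([414, 35, 457]);
translate([0, 0, 632]) cube([27, 370, 27]);
translate([387, 0, 632]) cube([27, 370, 27]);
translate([0, 0, 462]) cube([27, 27, 170]);
translate([387, 0, 462]) cube([27, 27, 170]);


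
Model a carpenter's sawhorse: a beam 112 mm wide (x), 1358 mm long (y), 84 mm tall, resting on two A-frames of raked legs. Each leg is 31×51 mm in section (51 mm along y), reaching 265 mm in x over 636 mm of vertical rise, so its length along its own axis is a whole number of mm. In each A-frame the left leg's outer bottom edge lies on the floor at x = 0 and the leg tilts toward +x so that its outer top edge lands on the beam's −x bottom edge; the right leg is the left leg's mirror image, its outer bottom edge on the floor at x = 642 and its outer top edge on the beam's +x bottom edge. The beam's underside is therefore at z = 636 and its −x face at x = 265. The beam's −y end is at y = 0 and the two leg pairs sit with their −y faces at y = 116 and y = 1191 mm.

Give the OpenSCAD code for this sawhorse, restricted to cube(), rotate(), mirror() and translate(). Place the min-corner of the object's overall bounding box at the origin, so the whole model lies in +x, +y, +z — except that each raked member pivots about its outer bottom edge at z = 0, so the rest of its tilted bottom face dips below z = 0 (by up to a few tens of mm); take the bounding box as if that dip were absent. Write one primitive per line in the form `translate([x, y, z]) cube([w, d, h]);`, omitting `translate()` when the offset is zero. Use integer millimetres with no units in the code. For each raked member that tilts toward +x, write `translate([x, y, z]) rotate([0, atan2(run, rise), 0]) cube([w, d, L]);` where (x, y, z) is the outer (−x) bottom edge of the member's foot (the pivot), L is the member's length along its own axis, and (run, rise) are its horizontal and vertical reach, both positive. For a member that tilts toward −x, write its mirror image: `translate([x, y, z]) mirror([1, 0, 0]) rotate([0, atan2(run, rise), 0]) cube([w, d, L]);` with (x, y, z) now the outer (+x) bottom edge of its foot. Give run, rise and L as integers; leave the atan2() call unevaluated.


translate([265, 0, 636]) cube([112, 1358, 84]);
translate([0, 116, 0]) rotate([0, atan2(265, 636), 0]) cube([31, 51, 689]);
translate([642, 116, 0]) mirror([1, 0, 0]) rotate([0, atan2(265, 636), 0]) cube([31, 51, 689]);
translate([0, 1191, 0]) rotate([0, atan2(265, 636), 0]) cube([31, 51, 689]);
translate([642, 1191, 0]) mirror([1, 0, 0]) rotate([0, atan2(265, 636), 0]) cube([31, 51, 689]);


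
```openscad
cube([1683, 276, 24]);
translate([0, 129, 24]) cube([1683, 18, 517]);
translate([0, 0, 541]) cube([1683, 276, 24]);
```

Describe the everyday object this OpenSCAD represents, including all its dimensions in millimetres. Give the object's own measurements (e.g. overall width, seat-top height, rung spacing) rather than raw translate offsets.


An I-beam lying along x, 1683 mm long. Overall section height 565 mm. Two flanges 276 mm wide (y) and 24 mm thick, one on the floor and one at the top; a web 18 mm thick runs between them, centred on the flange width.


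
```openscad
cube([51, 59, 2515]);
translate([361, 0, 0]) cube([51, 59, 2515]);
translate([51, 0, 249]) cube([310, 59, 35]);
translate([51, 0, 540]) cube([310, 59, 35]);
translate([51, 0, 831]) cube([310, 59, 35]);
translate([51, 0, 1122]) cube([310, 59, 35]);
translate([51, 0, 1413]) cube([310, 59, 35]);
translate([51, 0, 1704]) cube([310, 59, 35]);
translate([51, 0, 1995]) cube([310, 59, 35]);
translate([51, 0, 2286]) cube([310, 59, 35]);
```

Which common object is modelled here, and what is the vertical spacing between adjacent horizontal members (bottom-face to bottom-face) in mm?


A ladder. The rung spacing is 291 mm.

Two tall 51×59 posts with 8 short bars between them — a ladder. Adjacent rungs sit at z = 249 and z = 540, so the spacing is 540 − 249 = 291 mm.


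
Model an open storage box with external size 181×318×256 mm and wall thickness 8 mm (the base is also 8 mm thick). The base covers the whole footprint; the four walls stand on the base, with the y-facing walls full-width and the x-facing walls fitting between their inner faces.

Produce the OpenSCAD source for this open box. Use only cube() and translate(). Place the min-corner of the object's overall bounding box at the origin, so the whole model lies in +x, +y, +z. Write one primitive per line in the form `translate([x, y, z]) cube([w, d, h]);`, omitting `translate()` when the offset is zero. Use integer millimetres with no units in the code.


cube([181, 318, 8]);
translate([0, 0, 8]) cube([181, 8, 248]);
translate([0, 310, 8]) cube([181, 8, 248]);
translate([0, 8, 8]) cube([8, 302, 248]);
translate([173, 8, 8]) cube([8, 302, 248]);


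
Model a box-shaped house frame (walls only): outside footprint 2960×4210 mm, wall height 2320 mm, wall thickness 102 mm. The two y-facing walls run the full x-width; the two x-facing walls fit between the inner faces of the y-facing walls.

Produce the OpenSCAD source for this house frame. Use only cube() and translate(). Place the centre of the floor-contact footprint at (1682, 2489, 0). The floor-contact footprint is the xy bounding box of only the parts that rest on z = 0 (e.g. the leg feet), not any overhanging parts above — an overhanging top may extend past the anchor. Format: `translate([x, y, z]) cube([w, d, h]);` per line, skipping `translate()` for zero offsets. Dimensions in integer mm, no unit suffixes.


translate([202, 384, 0]) cube([2960, 102, 2320]);
translate([202, 4492, 0]) cube([2960, 102, 2320]);
translate([202, 486, 0]) cube([102, 4006, 2320]);
translate([3060, 486, 0]) cube([102, 4006, 2320]);


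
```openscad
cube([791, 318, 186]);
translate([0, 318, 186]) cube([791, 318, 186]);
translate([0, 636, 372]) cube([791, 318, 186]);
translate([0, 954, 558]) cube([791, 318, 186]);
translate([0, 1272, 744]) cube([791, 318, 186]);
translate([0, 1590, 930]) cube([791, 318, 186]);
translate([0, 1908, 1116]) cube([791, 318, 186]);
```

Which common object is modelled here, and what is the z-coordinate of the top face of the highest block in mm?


A staircase. The total rise is 1302 mm.

7 identical blocks, each offset up and back from the previous — a staircase. Each step is 186 mm tall and there are 7 of them, so the total rise is 7 × 186 = 1302 mm.


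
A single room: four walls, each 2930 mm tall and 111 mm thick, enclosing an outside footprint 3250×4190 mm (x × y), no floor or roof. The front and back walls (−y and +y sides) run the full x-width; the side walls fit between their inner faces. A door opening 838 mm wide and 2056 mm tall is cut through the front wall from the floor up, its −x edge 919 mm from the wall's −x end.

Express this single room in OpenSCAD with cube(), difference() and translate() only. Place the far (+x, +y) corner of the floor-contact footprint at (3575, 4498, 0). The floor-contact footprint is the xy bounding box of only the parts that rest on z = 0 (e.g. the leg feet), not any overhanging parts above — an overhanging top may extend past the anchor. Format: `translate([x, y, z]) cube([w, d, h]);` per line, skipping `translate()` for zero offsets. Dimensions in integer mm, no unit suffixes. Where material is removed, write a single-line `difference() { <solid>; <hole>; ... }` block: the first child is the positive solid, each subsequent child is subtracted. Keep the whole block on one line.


difference() { translate([325, 308, 0]) cube([3250, 111, 2930]); translate([1244, 308, 0]) cube([838, 111, 2056]); }
translate([325, 4387, 0]) cube([3250, 111, 2930]);
translate([325, 419, 0]) cube([111, 3968, 2930]);
translate([3464, 419, 0]) cube([111, 3968, 2930]);


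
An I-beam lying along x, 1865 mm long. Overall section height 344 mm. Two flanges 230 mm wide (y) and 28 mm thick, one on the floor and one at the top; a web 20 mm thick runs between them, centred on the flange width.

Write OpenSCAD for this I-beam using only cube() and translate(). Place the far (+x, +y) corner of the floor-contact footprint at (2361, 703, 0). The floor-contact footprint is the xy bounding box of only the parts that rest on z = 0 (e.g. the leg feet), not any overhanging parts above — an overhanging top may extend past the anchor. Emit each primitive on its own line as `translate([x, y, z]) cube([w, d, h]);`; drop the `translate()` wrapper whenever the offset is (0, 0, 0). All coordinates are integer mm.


translate([496, 473, 0]) cube([1865, 230, 28]);
translate([496, 578, 28]) cube([1865, 20, 288]);
translate([496, 473, 316]) cube([1865, 230, 28]);


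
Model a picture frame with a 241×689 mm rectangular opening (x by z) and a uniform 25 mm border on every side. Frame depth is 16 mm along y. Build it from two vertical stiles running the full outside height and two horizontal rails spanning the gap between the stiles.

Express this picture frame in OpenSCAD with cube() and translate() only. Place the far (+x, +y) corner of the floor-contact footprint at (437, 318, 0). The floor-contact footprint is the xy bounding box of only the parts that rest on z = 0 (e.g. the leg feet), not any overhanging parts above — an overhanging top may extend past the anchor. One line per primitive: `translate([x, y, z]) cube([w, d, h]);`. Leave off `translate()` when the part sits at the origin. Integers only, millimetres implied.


translate([146, 302, 0]) cube([25, 16, 739]);
translate([412, 302, 0]) cube([25, 16, 739]);
translate([171, 302, 0]) cube([241, 16, 25]);
translate([171, 302, 714]) cube([241, 16, 25]);


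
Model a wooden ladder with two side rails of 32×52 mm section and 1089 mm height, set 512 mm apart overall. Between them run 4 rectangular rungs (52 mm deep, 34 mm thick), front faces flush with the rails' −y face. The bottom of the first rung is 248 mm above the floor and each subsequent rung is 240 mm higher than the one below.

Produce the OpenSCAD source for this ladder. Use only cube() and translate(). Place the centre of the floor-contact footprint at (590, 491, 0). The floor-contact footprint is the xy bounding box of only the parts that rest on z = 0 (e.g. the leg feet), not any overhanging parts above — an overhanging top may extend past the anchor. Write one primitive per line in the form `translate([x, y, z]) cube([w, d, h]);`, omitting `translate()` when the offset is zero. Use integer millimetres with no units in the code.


// rung span = 512 - 2*32 = 448
// rung[k] z = 248 + k*240
translate([334, 465, 0]) cube([32, 52, 1089]);
translate([814, 465, 0]) cube([32, 52, 1089]);
translate([366, 465, 248]) cube([448, 52, 34]);
translate([366, 465, 488]) cube([448, 52, 34]);
translate([366, 465, 728]) cube([448, 52, 34]);
translate([366, 465, 968]) cube([448, 52, 34]);


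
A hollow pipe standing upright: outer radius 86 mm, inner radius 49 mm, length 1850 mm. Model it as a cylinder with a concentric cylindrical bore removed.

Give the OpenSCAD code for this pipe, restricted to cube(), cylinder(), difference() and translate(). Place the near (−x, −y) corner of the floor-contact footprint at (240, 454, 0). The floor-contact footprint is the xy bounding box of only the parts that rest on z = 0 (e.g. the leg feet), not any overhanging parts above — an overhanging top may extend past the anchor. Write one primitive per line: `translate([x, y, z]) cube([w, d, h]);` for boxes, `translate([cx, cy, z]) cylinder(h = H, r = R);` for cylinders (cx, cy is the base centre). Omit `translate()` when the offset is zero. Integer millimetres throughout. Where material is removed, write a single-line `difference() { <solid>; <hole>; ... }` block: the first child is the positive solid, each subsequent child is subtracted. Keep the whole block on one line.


difference() { translate([326, 540, 0]) cylinder(h = 1850, r = 86); translate([326, 540, 0]) cylinder(h = 1850, r = 49); }


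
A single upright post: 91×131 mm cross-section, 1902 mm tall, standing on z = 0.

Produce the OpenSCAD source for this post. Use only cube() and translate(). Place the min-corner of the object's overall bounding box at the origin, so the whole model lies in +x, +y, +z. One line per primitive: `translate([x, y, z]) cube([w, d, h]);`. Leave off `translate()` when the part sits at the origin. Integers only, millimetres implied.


cube([91, 131, 1902]);


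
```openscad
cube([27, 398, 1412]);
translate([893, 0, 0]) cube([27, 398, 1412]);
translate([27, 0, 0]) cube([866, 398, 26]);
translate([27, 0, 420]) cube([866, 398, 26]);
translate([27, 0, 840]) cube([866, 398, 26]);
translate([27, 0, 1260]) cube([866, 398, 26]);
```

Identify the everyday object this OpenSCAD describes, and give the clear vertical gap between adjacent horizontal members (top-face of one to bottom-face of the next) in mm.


A bookshelf. The clear shelf gap is 394 mm.

Two tall side panels with 4 horizontal boards between them — a bookshelf. The first two shelf undersides are at z = 0 and z = 420; with shelf thickness 26, the clear gap is 420 − 0 − 26 = 394 mm.


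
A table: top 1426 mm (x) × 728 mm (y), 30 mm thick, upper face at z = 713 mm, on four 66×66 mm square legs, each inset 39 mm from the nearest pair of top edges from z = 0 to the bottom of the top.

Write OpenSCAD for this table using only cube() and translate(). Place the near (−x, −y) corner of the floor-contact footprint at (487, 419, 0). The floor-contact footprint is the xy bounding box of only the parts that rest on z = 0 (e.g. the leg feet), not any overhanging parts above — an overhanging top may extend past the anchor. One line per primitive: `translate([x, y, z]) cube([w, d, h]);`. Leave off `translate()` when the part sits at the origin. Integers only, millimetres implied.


translate([448, 380, 683]) cube([1426, 728, 30]);
translate([487, 419, 0]) cube([66, 66, 683]);
translate([1769, 419, 0]) cube([66, 66, 683]);
translate([487, 1003, 0]) cube([66, 66, 683]);
translate([1769, 1003, 0]) cube([66, 66, 683]);


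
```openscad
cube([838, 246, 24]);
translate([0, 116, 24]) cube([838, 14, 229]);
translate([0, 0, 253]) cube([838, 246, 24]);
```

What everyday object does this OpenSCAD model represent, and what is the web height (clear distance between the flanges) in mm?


An I-beam. The web height is 229 mm.

Two wide flanges with a thin centred web — an I-beam. Overall 277 mm minus two 24 mm flanges gives a web of 277 − 2·24 = 229 mm.


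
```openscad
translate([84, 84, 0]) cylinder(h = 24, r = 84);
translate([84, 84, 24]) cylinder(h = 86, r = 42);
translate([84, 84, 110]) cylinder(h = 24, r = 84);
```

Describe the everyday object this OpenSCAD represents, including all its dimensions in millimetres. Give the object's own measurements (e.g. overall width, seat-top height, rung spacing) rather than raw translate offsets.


A spool: two coaxial disc flanges of radius 84 mm and thickness 24 mm, joined by a core cylinder of radius 42 mm and height 86 mm. The lower flange rests on z = 0 and the three cylinders share a vertical axis.


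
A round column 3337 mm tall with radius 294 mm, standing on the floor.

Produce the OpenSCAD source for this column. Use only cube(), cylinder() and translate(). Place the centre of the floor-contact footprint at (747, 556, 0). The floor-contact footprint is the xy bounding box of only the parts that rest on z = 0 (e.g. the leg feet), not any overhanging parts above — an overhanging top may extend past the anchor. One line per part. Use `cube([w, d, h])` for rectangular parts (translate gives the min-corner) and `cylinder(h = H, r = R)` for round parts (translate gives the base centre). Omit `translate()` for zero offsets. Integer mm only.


translate([747, 556, 0]) cylinder(h = 3337, r = 294);


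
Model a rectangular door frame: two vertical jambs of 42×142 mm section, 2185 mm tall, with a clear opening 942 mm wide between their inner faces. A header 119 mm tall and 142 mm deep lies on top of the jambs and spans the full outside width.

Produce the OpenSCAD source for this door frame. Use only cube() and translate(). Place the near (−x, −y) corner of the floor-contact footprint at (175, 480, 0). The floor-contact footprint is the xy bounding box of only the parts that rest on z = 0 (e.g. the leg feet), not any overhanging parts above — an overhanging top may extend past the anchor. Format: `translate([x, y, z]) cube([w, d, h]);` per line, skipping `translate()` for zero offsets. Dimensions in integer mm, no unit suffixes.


translate([175, 480, 0]) cube([42, 142, 2185]);
translate([1159, 480, 0]) cube([42, 142, 2185]);
translate([175, 480, 2185]) cube([1026, 142, 119]);


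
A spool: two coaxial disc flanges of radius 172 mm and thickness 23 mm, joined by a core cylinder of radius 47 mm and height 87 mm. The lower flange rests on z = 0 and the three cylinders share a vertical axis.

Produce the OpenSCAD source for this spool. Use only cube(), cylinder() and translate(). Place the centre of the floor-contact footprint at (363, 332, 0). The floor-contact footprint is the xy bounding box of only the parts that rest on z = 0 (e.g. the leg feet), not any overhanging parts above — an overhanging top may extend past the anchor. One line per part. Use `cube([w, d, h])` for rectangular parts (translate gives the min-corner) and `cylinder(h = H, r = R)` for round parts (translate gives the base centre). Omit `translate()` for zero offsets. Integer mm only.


translate([363, 332, 0]) cylinder(h = 23, r = 172);
translate([363, 332, 23]) cylinder(h = 87, r = 47);
translate([363, 332, 110]) cylinder(h = 23, r = 172);


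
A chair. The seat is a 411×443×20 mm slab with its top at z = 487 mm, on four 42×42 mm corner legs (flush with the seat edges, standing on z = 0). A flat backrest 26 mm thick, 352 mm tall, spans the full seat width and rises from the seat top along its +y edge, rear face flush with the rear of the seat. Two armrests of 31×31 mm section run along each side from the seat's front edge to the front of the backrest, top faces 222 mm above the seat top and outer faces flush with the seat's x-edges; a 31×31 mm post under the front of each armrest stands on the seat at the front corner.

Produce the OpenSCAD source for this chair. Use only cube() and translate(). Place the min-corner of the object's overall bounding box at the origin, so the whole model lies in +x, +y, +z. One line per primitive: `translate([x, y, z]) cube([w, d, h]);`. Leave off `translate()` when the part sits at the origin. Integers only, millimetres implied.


// leg_h = 487 - 20 = 467
// arm post h = 222 - 31 = 191
translate([0, 0, 467]) cube([411, 443, 20]);
cube([42, 42, 467]);
translate([369, 0, 0]) cube([42, 42, 467]);
translate([0, 401, 0]) cube([42, 42, 467]);
translate([369, 401, 0]) cube([42, 42, 467]);
translate([0, 417, 487]) cube([411, 26, 352]);
translate([0, 0, 678]) cube([31, 417, 31]);
translate([380, 0, 678]) cube([31, 417, 31]);
translate([0, 0, 487]) cube([31, 31, 191]);
translate([380, 0, 487]) cube([31, 31, 191]);
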